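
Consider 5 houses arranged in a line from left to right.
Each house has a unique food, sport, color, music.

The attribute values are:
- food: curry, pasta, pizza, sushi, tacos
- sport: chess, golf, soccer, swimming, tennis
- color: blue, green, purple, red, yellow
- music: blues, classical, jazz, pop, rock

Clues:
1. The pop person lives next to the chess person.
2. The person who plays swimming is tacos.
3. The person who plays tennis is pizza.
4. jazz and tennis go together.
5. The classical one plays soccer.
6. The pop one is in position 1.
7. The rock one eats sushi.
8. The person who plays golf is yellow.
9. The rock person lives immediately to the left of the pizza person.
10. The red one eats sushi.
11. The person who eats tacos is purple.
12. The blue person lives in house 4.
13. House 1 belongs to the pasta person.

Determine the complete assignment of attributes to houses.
Solution:

House | Food | Sport | Color | Music
------------------------------------
  1   | pasta | golf | yellow | pop
  2   | sushi | chess | red | rock
  3   | pizza | tennis | green | jazz
  4   | curry | soccer | blue | classical
  5   | tacos | swimming | purple | blues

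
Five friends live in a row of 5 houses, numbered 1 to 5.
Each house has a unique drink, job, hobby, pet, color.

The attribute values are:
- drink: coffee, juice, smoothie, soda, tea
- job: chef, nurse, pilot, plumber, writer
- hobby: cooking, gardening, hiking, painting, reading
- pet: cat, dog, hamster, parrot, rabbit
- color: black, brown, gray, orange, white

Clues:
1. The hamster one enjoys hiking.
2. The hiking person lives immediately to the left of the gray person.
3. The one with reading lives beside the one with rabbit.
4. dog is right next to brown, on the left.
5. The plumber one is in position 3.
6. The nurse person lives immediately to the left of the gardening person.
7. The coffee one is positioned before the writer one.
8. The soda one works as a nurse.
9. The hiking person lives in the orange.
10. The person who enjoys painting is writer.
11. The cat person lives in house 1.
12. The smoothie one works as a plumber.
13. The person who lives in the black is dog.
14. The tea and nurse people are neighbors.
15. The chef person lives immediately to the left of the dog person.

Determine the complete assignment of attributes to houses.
Solution:

House | Drink | Job | Hobby | Pet | Color
-----------------------------------------
  1   | tea | chef | cooking | cat | white
  2   | soda | nurse | reading | dog | black
  3   | smoothie | plumber | gardening | rabbit | brown
  4   | coffee | pilot | hiking | hamster | orange
  5   | juice | writer | painting | parrot | gray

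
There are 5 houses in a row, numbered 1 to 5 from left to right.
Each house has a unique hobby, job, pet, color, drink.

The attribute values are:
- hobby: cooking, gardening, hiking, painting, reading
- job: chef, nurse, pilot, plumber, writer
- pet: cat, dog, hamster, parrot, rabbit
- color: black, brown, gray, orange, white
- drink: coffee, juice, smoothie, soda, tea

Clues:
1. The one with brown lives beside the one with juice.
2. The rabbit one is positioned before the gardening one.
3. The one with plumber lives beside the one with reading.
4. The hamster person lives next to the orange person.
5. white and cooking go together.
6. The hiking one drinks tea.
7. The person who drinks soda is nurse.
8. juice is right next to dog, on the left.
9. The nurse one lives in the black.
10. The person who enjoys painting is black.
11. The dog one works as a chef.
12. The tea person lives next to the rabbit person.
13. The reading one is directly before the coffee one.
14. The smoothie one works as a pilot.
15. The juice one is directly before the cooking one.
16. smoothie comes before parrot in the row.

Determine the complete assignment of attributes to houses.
Solution:

House | Hobby | Job | Pet | Color | Drink
-----------------------------------------
  1   | hiking | plumber | hamster | brown | tea
  2   | reading | writer | rabbit | orange | juice
  3   | cooking | chef | dog | white | coffee
  4   | gardening | pilot | cat | gray | smoothie
  5   | painting | nurse | parrot | black | soda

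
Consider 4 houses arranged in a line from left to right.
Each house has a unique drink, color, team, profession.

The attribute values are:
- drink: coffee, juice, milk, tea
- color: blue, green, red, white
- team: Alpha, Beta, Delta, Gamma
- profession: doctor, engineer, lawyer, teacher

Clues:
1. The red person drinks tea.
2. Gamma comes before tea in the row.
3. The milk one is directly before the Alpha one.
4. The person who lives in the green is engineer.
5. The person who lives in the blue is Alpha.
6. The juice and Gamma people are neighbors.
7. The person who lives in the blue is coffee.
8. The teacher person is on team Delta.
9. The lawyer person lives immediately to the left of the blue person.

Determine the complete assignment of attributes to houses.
Solution:

House | Drink | Color | Team | Profession
-----------------------------------------
  1   | juice | green | Beta | engineer
  2   | milk | white | Gamma | lawyer
  3   | coffee | blue | Alpha | doctor
  4   | tea | red | Delta | teacher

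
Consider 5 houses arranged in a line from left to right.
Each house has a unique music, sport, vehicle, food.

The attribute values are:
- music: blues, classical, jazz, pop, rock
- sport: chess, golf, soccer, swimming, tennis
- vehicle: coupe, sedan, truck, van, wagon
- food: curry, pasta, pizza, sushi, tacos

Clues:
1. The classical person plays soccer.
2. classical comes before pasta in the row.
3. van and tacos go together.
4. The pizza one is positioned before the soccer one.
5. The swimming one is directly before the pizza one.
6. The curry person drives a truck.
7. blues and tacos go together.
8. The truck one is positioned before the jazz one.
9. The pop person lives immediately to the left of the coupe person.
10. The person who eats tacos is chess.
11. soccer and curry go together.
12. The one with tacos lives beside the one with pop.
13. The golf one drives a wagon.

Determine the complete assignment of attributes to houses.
Solution:

House | Music | Sport | Vehicle | Food
--------------------------------------
  1   | blues | chess | van | tacos
  2   | pop | swimming | sedan | sushi
  3   | rock | tennis | coupe | pizza
  4   | classical | soccer | truck | curry
  5   | jazz | golf | wagon | pasta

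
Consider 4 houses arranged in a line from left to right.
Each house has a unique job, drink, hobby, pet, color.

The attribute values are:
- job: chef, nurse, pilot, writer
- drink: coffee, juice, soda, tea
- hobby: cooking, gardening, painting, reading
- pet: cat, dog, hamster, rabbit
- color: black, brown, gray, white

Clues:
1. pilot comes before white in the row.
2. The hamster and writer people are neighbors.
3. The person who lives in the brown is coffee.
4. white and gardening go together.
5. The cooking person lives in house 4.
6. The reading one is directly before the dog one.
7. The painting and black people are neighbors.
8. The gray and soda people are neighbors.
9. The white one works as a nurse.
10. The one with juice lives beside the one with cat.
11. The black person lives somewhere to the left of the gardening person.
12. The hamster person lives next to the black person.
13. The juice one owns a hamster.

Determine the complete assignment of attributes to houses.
Solution:

House | Job | Drink | Hobby | Pet | Color
-----------------------------------------
  1   | pilot | juice | painting | hamster | gray
  2   | writer | soda | reading | cat | black
  3   | nurse | tea | gardening | dog | white
  4   | chef | coffee | cooking | rabbit | brown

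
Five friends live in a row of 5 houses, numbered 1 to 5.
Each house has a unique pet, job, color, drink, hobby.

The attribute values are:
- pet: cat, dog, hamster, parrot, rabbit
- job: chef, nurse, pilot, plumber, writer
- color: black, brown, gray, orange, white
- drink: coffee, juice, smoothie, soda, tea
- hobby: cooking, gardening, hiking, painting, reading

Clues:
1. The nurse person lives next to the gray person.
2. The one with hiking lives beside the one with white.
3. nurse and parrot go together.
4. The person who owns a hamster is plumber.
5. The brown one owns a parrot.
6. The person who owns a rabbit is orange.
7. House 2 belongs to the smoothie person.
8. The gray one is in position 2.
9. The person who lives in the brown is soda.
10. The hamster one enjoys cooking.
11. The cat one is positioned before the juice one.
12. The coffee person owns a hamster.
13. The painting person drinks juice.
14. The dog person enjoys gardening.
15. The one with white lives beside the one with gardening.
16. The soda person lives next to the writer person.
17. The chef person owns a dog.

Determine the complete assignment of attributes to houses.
Solution:

House | Pet | Job | Color | Drink | Hobby
-----------------------------------------
  1   | parrot | nurse | brown | soda | reading
  2   | cat | writer | gray | smoothie | hiking
  3   | hamster | plumber | white | coffee | cooking
  4   | dog | chef | black | tea | gardening
  5   | rabbit | pilot | orange | juice | painting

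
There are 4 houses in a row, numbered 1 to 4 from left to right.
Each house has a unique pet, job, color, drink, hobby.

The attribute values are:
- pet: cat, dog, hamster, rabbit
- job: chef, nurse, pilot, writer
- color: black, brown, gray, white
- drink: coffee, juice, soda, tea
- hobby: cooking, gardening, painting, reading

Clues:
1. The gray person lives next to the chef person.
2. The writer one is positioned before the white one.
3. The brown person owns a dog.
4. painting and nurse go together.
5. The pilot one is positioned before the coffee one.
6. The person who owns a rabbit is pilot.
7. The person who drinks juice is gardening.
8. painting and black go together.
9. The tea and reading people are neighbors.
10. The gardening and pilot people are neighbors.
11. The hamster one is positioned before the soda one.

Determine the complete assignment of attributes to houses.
Solution:

House | Pet | Job | Color | Drink | Hobby
-----------------------------------------
  1   | dog | writer | brown | juice | gardening
  2   | rabbit | pilot | gray | tea | cooking
  3   | hamster | chef | white | coffee | reading
  4   | cat | nurse | black | soda | painting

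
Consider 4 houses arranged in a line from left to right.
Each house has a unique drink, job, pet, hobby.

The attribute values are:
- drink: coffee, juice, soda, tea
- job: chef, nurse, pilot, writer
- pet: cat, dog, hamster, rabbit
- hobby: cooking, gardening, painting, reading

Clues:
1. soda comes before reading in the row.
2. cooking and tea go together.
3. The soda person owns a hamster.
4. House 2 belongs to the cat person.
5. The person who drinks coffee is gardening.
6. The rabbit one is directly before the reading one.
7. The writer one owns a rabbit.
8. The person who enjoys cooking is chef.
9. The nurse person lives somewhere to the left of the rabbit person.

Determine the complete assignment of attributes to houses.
Solution:

House | Drink | Job | Pet | Hobby
---------------------------------
  1   | soda | nurse | hamster | painting
  2   | tea | chef | cat | cooking
  3   | coffee | writer | rabbit | gardening
  4   | juice | pilot | dog | reading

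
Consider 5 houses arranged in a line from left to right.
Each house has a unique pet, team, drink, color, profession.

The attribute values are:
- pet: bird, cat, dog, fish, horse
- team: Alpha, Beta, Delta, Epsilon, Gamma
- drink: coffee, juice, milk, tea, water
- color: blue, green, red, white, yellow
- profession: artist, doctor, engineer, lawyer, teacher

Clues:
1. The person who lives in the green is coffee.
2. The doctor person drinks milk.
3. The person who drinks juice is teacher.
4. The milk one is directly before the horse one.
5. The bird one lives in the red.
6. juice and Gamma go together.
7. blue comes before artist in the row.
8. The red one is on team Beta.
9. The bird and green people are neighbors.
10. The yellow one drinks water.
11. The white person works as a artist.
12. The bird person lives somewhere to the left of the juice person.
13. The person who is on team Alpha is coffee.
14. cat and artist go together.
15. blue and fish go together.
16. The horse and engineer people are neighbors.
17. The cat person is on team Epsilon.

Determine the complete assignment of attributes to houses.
Solution:

House | Pet | Team | Drink | Color | Profession
-----------------------------------------------
  1   | bird | Beta | milk | red | doctor
  2   | horse | Alpha | coffee | green | lawyer
  3   | dog | Delta | water | yellow | engineer
  4   | fish | Gamma | juice | blue | teacher
  5   | cat | Epsilon | tea | white | artist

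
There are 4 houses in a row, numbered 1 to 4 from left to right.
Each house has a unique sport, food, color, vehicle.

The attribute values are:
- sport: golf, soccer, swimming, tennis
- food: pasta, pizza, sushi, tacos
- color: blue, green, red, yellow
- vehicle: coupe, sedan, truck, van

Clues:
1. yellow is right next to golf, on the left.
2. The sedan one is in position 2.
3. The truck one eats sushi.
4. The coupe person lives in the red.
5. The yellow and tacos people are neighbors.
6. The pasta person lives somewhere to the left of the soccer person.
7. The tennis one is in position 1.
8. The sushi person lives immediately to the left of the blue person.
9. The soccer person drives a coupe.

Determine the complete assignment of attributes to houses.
Solution:

House | Sport | Food | Color | Vehicle
--------------------------------------
  1   | tennis | sushi | yellow | truck
  2   | golf | tacos | blue | sedan
  3   | swimming | pasta | green | van
  4   | soccer | pizza | red | coupe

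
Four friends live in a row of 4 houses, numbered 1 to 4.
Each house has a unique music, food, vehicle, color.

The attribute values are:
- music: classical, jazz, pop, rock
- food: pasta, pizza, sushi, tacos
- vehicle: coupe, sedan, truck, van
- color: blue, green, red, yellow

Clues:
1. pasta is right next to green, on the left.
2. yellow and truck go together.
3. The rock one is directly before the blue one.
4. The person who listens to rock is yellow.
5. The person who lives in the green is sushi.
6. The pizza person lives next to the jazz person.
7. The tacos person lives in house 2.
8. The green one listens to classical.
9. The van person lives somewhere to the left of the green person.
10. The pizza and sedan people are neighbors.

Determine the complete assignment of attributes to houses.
Solution:

House | Music | Food | Vehicle | Color
--------------------------------------
  1   | rock | pizza | truck | yellow
  2   | jazz | tacos | sedan | blue
  3   | pop | pasta | van | red
  4   | classical | sushi | coupe | green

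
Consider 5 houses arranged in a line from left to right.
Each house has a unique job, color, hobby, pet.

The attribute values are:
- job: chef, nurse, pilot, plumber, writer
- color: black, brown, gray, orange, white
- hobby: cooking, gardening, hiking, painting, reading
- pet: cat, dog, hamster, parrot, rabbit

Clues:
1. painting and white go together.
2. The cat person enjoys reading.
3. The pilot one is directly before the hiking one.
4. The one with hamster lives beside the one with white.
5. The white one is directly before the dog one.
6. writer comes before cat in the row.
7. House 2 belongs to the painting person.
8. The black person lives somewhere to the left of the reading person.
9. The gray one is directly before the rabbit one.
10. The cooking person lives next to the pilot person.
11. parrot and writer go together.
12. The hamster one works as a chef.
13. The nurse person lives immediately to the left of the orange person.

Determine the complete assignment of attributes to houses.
Solution:

House | Job | Color | Hobby | Pet
---------------------------------
  1   | chef | gray | cooking | hamster
  2   | pilot | white | painting | rabbit
  3   | nurse | black | hiking | dog
  4   | writer | orange | gardening | parrot
  5   | plumber | brown | reading | cat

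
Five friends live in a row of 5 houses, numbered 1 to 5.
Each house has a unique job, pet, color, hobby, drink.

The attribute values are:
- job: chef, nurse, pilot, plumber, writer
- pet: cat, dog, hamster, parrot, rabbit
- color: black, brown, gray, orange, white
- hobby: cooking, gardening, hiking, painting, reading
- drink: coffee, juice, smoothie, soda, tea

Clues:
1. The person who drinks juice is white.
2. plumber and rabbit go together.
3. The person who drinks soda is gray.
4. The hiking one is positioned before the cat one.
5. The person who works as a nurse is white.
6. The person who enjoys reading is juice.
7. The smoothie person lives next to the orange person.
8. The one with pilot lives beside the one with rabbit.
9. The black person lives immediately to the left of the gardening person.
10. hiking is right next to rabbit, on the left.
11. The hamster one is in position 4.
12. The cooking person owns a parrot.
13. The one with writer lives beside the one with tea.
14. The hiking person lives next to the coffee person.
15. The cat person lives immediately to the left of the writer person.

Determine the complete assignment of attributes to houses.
Solution:

House | Job | Pet | Color | Hobby | Drink
-----------------------------------------
  1   | pilot | dog | black | hiking | smoothie
  2   | plumber | rabbit | orange | gardening | coffee
  3   | nurse | cat | white | reading | juice
  4   | writer | hamster | gray | painting | soda
  5   | chef | parrot | brown | cooking | tea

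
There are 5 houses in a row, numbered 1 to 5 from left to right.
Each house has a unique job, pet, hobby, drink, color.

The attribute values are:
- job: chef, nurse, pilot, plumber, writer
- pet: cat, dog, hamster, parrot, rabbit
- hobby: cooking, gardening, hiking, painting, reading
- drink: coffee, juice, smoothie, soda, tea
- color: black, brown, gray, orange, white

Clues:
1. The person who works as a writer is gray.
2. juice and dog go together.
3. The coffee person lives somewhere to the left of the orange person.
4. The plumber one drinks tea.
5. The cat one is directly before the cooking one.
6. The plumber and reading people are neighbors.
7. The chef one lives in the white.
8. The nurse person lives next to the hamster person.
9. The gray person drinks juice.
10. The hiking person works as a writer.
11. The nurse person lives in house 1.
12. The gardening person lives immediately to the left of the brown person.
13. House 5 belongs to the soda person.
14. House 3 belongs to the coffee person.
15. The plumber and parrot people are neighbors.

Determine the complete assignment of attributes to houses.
Solution:

House | Job | Pet | Hobby | Drink | Color
-----------------------------------------
  1   | nurse | cat | gardening | smoothie | black
  2   | plumber | hamster | cooking | tea | brown
  3   | chef | parrot | reading | coffee | white
  4   | writer | dog | hiking | juice | gray
  5   | pilot | rabbit | painting | soda | orange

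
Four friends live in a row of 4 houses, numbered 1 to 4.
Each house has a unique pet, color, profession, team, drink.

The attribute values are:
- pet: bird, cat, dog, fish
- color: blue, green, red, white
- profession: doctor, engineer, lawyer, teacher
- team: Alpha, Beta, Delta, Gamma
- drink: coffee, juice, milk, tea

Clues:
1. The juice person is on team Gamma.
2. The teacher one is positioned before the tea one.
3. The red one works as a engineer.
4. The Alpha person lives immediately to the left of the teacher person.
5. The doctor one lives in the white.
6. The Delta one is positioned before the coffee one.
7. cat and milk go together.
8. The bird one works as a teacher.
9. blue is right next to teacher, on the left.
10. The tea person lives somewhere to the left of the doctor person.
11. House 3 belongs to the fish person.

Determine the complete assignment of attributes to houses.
Solution:

House | Pet | Color | Profession | Team | Drink
-----------------------------------------------
  1   | cat | blue | lawyer | Alpha | milk
  2   | bird | green | teacher | Gamma | juice
  3   | fish | red | engineer | Delta | tea
  4   | dog | white | doctor | Beta | coffee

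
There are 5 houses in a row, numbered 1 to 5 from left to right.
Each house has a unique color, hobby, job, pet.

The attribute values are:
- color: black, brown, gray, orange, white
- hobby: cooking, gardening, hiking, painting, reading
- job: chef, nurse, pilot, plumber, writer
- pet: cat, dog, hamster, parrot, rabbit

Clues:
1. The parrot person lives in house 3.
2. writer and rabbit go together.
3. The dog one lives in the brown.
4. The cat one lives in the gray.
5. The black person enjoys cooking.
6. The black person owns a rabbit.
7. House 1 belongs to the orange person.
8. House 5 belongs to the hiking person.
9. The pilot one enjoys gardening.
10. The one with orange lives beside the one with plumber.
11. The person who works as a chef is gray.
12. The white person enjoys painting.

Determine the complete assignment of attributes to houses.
Solution:

House | Color | Hobby | Job | Pet
---------------------------------
  1   | orange | gardening | pilot | hamster
  2   | brown | reading | plumber | dog
  3   | white | painting | nurse | parrot
  4   | black | cooking | writer | rabbit
  5   | gray | hiking | chef | cat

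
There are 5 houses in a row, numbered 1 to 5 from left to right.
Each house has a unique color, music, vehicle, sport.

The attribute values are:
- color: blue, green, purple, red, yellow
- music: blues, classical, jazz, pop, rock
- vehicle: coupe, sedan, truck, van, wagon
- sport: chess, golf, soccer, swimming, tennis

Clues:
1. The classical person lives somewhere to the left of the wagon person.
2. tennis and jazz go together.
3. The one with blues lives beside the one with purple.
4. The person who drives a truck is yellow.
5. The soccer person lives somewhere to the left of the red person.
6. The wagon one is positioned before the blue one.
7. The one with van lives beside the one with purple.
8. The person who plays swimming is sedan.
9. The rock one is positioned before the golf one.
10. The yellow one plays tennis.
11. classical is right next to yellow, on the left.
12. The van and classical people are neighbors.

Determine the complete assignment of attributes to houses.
Solution:

House | Color | Music | Vehicle | Sport
---------------------------------------
  1   | green | blues | van | soccer
  2   | purple | classical | sedan | swimming
  3   | yellow | jazz | truck | tennis
  4   | red | rock | wagon | chess
  5   | blue | pop | coupe | golf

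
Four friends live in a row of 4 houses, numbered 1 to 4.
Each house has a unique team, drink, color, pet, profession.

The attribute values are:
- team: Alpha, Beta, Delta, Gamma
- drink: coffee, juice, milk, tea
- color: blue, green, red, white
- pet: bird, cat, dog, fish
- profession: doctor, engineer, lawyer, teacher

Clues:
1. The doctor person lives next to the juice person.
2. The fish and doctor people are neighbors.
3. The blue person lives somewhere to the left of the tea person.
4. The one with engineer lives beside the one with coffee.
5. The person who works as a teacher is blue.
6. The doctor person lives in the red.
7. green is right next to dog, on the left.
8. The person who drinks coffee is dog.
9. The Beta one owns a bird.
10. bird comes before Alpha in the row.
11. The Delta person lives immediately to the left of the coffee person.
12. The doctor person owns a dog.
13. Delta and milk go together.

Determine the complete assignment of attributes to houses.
Solution:

House | Team | Drink | Color | Pet | Profession
-----------------------------------------------
  1   | Delta | milk | green | fish | engineer
  2   | Gamma | coffee | red | dog | doctor
  3   | Beta | juice | blue | bird | teacher
  4   | Alpha | tea | white | cat | lawyer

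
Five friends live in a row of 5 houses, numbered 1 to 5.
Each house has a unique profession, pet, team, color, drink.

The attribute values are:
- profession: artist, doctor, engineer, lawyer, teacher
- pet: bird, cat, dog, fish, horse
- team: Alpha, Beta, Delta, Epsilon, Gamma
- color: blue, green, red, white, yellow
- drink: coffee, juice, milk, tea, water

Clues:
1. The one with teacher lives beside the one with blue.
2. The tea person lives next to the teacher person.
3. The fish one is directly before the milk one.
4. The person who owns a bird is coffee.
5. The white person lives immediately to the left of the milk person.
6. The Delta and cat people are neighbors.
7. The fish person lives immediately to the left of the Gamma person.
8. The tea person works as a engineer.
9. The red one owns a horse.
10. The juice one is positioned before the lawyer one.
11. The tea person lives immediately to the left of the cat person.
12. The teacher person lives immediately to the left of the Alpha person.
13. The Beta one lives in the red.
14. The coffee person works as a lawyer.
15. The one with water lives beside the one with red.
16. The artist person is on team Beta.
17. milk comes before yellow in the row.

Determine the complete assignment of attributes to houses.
Solution:

House | Profession | Pet | Team | Color | Drink
-----------------------------------------------
  1   | engineer | fish | Delta | white | tea
  2   | teacher | cat | Gamma | green | milk
  3   | doctor | dog | Alpha | blue | water
  4   | artist | horse | Beta | red | juice
  5   | lawyer | bird | Epsilon | yellow | coffee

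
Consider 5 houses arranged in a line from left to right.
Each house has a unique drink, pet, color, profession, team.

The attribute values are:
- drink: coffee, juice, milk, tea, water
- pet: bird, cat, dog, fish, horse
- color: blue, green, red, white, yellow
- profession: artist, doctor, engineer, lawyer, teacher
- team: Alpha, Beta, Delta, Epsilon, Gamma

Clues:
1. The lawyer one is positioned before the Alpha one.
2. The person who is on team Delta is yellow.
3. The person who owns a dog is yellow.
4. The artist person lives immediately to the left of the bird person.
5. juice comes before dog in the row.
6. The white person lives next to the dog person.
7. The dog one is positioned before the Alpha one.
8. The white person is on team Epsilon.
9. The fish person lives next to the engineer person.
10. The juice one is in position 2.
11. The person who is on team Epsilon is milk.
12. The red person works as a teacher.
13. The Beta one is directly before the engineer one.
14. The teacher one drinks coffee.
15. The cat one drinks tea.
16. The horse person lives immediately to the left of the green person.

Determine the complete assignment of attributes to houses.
Solution:

House | Drink | Pet | Color | Profession | Team
-----------------------------------------------
  1   | coffee | horse | red | teacher | Gamma
  2   | juice | fish | green | artist | Beta
  3   | milk | bird | white | engineer | Epsilon
  4   | water | dog | yellow | lawyer | Delta
  5   | tea | cat | blue | doctor | Alpha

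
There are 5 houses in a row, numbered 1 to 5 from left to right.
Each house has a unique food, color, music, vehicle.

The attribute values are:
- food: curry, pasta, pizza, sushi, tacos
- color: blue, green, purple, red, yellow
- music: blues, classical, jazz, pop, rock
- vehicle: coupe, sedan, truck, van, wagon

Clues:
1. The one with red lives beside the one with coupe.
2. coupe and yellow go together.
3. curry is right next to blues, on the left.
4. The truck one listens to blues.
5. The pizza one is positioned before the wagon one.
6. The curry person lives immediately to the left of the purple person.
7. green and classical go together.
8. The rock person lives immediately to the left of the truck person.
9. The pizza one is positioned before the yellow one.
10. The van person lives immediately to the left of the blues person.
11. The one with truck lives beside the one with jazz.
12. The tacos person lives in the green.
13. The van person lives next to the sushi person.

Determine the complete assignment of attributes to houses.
Solution:

House | Food | Color | Music | Vehicle
--------------------------------------
  1   | curry | blue | rock | van
  2   | sushi | purple | blues | truck
  3   | pizza | red | jazz | sedan
  4   | pasta | yellow | pop | coupe
  5   | tacos | green | classical | wagon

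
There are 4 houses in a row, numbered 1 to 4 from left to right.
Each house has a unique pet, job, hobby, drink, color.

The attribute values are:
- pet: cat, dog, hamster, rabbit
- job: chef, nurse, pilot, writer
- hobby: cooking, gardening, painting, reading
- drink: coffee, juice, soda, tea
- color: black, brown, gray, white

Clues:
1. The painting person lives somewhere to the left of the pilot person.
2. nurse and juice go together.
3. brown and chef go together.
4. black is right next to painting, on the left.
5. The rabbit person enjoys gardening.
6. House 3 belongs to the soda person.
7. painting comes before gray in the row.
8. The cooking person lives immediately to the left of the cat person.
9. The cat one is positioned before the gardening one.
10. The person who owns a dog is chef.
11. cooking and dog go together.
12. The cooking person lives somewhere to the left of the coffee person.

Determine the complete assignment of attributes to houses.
Solution:

House | Pet | Job | Hobby | Drink | Color
-----------------------------------------
  1   | dog | chef | cooking | tea | brown
  2   | cat | nurse | reading | juice | black
  3   | hamster | writer | painting | soda | white
  4   | rabbit | pilot | gardening | coffee | gray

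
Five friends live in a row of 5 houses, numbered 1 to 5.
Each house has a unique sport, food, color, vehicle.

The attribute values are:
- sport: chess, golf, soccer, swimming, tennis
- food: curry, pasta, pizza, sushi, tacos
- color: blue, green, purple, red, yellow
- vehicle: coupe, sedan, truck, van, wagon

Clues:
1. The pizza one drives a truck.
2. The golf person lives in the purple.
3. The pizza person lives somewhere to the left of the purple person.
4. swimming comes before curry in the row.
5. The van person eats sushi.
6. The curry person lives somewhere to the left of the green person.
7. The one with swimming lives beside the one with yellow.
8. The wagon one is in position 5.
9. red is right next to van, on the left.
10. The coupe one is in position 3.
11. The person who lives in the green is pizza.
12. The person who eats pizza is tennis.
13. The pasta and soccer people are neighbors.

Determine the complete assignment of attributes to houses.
Solution:

House | Sport | Food | Color | Vehicle
--------------------------------------
  1   | swimming | pasta | red | sedan
  2   | soccer | sushi | yellow | van
  3   | chess | curry | blue | coupe
  4   | tennis | pizza | green | truck
  5   | golf | tacos | purple | wagon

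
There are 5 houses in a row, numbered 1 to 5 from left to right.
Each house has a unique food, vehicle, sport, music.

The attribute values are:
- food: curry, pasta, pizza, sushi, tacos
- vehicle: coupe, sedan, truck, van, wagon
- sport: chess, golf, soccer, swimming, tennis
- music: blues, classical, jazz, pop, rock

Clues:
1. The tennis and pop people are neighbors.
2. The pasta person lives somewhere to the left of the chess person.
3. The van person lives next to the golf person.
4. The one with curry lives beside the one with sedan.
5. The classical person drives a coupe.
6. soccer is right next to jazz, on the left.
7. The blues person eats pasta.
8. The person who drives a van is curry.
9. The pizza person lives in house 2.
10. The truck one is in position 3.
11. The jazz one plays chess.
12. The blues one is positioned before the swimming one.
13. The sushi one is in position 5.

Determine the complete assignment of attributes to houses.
Solution:

House | Food | Vehicle | Sport | Music
--------------------------------------
  1   | curry | van | tennis | rock
  2   | pizza | sedan | golf | pop
  3   | pasta | truck | soccer | blues
  4   | tacos | wagon | chess | jazz
  5   | sushi | coupe | swimming | classical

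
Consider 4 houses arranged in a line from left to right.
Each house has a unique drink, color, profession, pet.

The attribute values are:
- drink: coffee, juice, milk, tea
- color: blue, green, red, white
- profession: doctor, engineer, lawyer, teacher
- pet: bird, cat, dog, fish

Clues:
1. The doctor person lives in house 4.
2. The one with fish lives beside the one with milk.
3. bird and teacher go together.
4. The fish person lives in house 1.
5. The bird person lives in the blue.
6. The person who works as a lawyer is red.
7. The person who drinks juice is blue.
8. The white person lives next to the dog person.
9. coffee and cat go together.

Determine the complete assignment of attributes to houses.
Solution:

House | Drink | Color | Profession | Pet
----------------------------------------
  1   | tea | white | engineer | fish
  2   | milk | red | lawyer | dog
  3   | juice | blue | teacher | bird
  4   | coffee | green | doctor | cat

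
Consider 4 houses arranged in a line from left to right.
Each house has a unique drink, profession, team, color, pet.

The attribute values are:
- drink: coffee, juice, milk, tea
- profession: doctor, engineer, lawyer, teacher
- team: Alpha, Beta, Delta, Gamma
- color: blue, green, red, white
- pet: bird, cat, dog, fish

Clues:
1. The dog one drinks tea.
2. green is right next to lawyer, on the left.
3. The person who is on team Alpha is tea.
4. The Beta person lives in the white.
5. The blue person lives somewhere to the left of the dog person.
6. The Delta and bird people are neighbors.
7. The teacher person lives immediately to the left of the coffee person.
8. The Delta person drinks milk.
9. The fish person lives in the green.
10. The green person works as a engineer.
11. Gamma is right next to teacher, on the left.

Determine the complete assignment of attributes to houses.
Solution:

House | Drink | Profession | Team | Color | Pet
-----------------------------------------------
  1   | milk | engineer | Delta | green | fish
  2   | juice | lawyer | Gamma | blue | bird
  3   | tea | teacher | Alpha | red | dog
  4   | coffee | doctor | Beta | white | cat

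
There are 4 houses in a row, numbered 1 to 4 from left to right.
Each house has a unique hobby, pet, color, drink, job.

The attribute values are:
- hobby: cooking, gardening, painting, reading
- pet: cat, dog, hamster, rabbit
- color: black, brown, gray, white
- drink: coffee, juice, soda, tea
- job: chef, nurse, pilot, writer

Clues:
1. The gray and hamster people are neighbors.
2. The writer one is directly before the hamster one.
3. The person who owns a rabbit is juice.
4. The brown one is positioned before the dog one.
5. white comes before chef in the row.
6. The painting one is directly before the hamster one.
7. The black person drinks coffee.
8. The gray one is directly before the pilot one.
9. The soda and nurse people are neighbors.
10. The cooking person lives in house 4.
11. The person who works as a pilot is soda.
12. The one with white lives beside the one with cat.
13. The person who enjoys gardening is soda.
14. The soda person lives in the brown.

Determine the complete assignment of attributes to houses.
Solution:

House | Hobby | Pet | Color | Drink | Job
-----------------------------------------
  1   | painting | rabbit | gray | juice | writer
  2   | gardening | hamster | brown | soda | pilot
  3   | reading | dog | white | tea | nurse
  4   | cooking | cat | black | coffee | chef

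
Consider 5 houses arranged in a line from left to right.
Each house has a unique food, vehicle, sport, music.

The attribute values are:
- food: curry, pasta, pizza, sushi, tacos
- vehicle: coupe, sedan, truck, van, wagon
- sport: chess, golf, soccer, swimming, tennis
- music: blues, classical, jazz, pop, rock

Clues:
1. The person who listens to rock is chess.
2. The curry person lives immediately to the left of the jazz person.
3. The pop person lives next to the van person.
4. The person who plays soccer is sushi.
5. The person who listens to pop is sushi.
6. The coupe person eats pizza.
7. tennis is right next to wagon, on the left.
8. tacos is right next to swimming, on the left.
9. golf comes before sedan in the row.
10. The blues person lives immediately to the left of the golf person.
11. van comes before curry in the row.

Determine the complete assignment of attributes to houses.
Solution:

House | Food | Vehicle | Sport | Music
--------------------------------------
  1   | sushi | truck | soccer | pop
  2   | tacos | van | tennis | classical
  3   | curry | wagon | swimming | blues
  4   | pizza | coupe | golf | jazz
  5   | pasta | sedan | chess | rock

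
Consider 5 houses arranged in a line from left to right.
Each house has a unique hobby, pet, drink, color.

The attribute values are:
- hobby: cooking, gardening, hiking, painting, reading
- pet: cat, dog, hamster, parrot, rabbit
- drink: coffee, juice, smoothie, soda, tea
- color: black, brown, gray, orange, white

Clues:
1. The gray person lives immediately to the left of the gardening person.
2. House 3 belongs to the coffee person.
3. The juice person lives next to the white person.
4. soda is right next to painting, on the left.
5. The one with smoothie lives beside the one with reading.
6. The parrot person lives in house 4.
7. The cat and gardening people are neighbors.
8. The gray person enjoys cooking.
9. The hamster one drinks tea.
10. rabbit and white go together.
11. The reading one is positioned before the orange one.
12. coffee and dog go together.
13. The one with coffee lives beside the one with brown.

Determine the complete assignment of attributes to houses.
Solution:

House | Hobby | Pet | Drink | Color
-----------------------------------
  1   | cooking | cat | juice | gray
  2   | gardening | rabbit | smoothie | white
  3   | reading | dog | coffee | black
  4   | hiking | parrot | soda | brown
  5   | painting | hamster | tea | orange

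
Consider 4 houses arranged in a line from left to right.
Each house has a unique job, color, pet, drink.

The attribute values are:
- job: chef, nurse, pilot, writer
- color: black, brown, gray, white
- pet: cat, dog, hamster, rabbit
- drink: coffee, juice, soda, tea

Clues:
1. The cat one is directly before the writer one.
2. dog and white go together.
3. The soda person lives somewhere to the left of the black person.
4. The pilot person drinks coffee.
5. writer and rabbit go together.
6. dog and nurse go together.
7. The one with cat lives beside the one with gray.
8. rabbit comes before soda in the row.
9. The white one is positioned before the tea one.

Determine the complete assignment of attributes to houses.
Solution:

House | Job | Color | Pet | Drink
---------------------------------
  1   | pilot | brown | cat | coffee
  2   | writer | gray | rabbit | juice
  3   | nurse | white | dog | soda
  4   | chef | black | hamster | tea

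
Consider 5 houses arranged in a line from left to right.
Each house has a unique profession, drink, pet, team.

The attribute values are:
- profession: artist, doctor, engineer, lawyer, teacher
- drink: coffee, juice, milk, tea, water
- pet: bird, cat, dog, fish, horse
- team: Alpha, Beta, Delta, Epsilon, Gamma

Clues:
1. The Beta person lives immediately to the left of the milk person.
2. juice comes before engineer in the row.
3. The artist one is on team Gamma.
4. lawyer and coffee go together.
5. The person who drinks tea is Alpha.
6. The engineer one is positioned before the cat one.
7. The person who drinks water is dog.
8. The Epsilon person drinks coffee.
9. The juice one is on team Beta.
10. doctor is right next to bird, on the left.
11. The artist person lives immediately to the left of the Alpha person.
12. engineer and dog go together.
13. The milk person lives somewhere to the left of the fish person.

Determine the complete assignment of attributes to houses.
Solution:

House | Profession | Drink | Pet | Team
---------------------------------------
  1   | doctor | juice | horse | Beta
  2   | artist | milk | bird | Gamma
  3   | teacher | tea | fish | Alpha
  4   | engineer | water | dog | Delta
  5   | lawyer | coffee | cat | Epsilon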